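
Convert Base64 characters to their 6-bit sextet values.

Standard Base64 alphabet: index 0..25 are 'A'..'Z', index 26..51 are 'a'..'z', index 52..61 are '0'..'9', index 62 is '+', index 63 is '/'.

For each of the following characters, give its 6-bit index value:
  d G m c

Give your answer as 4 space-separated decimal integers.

Answer: 29 6 38 28

Derivation:
'd': a..z range, 26 + ord('d') − ord('a') = 29
'G': A..Z range, ord('G') − ord('A') = 6
'm': a..z range, 26 + ord('m') − ord('a') = 38
'c': a..z range, 26 + ord('c') − ord('a') = 28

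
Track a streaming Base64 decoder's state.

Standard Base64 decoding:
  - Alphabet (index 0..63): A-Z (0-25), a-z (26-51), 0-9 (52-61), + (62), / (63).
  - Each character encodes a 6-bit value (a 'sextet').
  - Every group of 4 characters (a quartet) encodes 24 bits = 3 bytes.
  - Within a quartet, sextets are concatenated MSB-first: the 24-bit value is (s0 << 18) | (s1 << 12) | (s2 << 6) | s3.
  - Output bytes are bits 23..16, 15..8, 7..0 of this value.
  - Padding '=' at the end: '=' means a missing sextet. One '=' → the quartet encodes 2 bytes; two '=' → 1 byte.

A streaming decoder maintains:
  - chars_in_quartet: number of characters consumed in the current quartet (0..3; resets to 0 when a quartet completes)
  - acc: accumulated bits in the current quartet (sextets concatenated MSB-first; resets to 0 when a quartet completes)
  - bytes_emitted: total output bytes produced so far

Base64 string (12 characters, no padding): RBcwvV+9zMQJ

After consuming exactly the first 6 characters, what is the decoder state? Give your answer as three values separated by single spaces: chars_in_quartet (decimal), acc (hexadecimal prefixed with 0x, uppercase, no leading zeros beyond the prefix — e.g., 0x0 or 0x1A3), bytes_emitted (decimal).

Answer: 2 0xBD5 3

Derivation:
After char 0 ('R'=17): chars_in_quartet=1 acc=0x11 bytes_emitted=0
After char 1 ('B'=1): chars_in_quartet=2 acc=0x441 bytes_emitted=0
After char 2 ('c'=28): chars_in_quartet=3 acc=0x1105C bytes_emitted=0
After char 3 ('w'=48): chars_in_quartet=4 acc=0x441730 -> emit 44 17 30, reset; bytes_emitted=3
After char 4 ('v'=47): chars_in_quartet=1 acc=0x2F bytes_emitted=3
After char 5 ('V'=21): chars_in_quartet=2 acc=0xBD5 bytes_emitted=3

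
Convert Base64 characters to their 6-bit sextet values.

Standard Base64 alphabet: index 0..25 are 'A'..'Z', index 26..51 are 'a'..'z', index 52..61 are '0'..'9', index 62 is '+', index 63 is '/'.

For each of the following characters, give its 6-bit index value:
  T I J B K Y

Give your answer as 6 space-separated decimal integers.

'T': A..Z range, ord('T') − ord('A') = 19
'I': A..Z range, ord('I') − ord('A') = 8
'J': A..Z range, ord('J') − ord('A') = 9
'B': A..Z range, ord('B') − ord('A') = 1
'K': A..Z range, ord('K') − ord('A') = 10
'Y': A..Z range, ord('Y') − ord('A') = 24

Answer: 19 8 9 1 10 24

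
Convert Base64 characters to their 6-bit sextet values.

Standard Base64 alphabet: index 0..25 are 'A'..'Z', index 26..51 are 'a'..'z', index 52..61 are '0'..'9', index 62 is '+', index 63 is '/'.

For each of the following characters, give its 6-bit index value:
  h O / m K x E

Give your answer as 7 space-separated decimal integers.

'h': a..z range, 26 + ord('h') − ord('a') = 33
'O': A..Z range, ord('O') − ord('A') = 14
'/': index 63
'm': a..z range, 26 + ord('m') − ord('a') = 38
'K': A..Z range, ord('K') − ord('A') = 10
'x': a..z range, 26 + ord('x') − ord('a') = 49
'E': A..Z range, ord('E') − ord('A') = 4

Answer: 33 14 63 38 10 49 4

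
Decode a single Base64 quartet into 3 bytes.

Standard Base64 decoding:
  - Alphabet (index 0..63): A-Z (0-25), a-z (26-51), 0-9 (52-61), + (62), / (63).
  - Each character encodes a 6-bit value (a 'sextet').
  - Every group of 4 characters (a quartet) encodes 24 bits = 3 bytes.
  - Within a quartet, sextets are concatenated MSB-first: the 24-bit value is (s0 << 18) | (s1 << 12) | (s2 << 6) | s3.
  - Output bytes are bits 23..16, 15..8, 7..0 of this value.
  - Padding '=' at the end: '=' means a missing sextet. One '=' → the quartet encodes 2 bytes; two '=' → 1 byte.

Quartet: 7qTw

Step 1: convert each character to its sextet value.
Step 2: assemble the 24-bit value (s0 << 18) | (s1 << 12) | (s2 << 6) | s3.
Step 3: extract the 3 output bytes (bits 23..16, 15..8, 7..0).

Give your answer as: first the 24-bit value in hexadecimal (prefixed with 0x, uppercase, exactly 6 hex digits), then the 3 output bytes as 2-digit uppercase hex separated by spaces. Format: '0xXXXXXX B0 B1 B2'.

Answer: 0xEEA4F0 EE A4 F0

Derivation:
Sextets: 7=59, q=42, T=19, w=48
24-bit: (59<<18) | (42<<12) | (19<<6) | 48
      = 0xEC0000 | 0x02A000 | 0x0004C0 | 0x000030
      = 0xEEA4F0
Bytes: (v>>16)&0xFF=EE, (v>>8)&0xFF=A4, v&0xFF=F0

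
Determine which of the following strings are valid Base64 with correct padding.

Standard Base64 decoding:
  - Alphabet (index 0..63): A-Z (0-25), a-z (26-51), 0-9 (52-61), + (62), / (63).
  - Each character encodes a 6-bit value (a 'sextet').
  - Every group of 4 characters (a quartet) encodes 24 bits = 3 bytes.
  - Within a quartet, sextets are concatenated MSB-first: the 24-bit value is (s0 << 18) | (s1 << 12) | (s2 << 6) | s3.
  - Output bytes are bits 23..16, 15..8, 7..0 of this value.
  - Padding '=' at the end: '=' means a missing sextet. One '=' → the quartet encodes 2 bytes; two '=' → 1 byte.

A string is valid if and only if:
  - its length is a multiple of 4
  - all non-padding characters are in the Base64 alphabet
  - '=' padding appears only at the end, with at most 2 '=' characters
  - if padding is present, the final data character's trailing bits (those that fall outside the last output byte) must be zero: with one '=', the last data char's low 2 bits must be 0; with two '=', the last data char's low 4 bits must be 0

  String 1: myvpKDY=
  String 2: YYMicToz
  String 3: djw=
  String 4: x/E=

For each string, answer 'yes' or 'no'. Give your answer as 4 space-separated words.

String 1: 'myvpKDY=' → valid
String 2: 'YYMicToz' → valid
String 3: 'djw=' → valid
String 4: 'x/E=' → valid

Answer: yes yes yes yes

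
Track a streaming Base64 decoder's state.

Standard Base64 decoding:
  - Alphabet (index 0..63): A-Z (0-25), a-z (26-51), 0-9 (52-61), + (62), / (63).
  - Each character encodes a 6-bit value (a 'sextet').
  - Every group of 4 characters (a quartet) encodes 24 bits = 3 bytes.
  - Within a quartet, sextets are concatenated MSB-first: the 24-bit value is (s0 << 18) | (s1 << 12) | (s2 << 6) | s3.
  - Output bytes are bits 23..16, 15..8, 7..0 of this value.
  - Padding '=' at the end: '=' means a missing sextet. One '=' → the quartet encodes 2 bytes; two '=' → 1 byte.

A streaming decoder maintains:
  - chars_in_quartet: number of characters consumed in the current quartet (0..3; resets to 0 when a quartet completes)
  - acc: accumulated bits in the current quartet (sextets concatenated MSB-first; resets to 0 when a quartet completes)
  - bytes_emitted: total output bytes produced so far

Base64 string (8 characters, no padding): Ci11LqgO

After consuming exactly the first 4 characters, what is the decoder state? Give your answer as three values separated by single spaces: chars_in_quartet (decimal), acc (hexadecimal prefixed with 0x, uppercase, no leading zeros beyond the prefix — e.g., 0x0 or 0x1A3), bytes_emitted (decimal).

Answer: 0 0x0 3

Derivation:
After char 0 ('C'=2): chars_in_quartet=1 acc=0x2 bytes_emitted=0
After char 1 ('i'=34): chars_in_quartet=2 acc=0xA2 bytes_emitted=0
After char 2 ('1'=53): chars_in_quartet=3 acc=0x28B5 bytes_emitted=0
After char 3 ('1'=53): chars_in_quartet=4 acc=0xA2D75 -> emit 0A 2D 75, reset; bytes_emitted=3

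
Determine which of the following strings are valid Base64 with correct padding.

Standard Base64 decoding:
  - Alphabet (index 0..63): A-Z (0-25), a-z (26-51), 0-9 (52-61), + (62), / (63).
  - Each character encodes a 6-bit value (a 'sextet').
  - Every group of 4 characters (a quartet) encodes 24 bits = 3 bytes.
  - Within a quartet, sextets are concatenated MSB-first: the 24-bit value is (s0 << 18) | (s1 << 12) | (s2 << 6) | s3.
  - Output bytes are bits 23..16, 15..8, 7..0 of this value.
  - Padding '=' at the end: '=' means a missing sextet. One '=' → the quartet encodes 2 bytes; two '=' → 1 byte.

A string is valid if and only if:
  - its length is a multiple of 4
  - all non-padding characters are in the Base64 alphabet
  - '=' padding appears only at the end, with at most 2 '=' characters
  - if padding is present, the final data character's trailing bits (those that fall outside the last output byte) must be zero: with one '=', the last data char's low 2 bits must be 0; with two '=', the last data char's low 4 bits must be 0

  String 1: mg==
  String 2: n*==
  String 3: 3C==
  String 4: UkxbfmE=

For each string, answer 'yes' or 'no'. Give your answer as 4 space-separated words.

String 1: 'mg==' → valid
String 2: 'n*==' → invalid (bad char(s): ['*'])
String 3: '3C==' → invalid (bad trailing bits)
String 4: 'UkxbfmE=' → valid

Answer: yes no no yes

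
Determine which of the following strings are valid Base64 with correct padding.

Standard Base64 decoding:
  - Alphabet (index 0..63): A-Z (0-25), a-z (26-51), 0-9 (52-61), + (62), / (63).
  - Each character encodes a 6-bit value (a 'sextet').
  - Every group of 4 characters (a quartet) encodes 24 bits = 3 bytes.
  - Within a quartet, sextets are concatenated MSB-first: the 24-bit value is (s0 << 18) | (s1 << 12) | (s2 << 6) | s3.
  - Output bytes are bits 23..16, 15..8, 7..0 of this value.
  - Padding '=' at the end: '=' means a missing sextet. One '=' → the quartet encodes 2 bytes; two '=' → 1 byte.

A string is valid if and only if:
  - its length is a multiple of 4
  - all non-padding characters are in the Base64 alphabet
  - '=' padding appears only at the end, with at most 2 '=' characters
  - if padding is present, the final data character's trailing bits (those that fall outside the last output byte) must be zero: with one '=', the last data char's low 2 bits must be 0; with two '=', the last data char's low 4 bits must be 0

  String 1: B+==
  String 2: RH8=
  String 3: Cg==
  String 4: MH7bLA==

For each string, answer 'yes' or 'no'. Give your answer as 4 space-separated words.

String 1: 'B+==' → invalid (bad trailing bits)
String 2: 'RH8=' → valid
String 3: 'Cg==' → valid
String 4: 'MH7bLA==' → valid

Answer: no yes yes yes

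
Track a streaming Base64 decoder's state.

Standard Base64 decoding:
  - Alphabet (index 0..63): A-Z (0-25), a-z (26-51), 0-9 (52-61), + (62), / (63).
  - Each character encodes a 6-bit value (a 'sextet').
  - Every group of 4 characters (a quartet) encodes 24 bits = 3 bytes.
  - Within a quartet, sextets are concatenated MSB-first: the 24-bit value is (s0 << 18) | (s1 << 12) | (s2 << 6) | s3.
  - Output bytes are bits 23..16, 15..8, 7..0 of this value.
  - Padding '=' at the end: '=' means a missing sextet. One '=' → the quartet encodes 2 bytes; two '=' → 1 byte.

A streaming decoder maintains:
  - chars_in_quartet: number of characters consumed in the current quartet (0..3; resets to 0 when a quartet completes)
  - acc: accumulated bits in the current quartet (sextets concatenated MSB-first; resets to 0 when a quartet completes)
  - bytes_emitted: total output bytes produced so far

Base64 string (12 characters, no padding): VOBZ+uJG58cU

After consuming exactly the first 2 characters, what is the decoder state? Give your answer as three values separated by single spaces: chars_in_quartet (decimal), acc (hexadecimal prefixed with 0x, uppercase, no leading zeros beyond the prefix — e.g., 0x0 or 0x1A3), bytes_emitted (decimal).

After char 0 ('V'=21): chars_in_quartet=1 acc=0x15 bytes_emitted=0
After char 1 ('O'=14): chars_in_quartet=2 acc=0x54E bytes_emitted=0

Answer: 2 0x54E 0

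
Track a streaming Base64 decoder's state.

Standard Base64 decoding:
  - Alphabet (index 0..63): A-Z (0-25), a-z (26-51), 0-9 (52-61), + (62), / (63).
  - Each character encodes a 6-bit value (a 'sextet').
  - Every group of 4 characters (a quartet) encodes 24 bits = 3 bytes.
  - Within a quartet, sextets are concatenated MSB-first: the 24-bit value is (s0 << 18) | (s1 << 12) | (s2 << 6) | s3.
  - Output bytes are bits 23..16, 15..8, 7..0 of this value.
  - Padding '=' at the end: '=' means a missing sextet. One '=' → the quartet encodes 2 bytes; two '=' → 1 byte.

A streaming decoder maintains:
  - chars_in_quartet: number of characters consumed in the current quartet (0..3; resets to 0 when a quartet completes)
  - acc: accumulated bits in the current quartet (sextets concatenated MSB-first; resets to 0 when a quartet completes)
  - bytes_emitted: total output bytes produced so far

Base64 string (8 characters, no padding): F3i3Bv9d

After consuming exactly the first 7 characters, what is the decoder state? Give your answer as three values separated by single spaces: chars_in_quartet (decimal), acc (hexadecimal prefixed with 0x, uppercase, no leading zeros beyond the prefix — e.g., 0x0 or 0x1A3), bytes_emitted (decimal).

Answer: 3 0x1BFD 3

Derivation:
After char 0 ('F'=5): chars_in_quartet=1 acc=0x5 bytes_emitted=0
After char 1 ('3'=55): chars_in_quartet=2 acc=0x177 bytes_emitted=0
After char 2 ('i'=34): chars_in_quartet=3 acc=0x5DE2 bytes_emitted=0
After char 3 ('3'=55): chars_in_quartet=4 acc=0x1778B7 -> emit 17 78 B7, reset; bytes_emitted=3
After char 4 ('B'=1): chars_in_quartet=1 acc=0x1 bytes_emitted=3
After char 5 ('v'=47): chars_in_quartet=2 acc=0x6F bytes_emitted=3
After char 6 ('9'=61): chars_in_quartet=3 acc=0x1BFD bytes_emitted=3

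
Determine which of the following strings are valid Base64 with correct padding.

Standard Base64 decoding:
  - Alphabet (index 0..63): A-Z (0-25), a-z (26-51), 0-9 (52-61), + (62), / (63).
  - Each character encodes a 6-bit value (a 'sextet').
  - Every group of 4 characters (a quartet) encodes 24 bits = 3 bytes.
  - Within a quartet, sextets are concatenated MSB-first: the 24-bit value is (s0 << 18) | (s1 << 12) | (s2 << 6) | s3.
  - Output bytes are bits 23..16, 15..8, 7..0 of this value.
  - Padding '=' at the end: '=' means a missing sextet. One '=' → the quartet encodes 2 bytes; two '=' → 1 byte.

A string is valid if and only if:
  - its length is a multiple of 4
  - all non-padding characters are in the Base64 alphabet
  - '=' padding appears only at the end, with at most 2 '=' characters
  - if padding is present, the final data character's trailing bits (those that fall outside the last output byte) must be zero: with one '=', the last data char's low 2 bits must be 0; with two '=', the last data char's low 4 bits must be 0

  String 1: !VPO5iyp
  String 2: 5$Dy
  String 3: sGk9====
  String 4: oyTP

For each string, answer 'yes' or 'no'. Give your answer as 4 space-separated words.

String 1: '!VPO5iyp' → invalid (bad char(s): ['!'])
String 2: '5$Dy' → invalid (bad char(s): ['$'])
String 3: 'sGk9====' → invalid (4 pad chars (max 2))
String 4: 'oyTP' → valid

Answer: no no no yes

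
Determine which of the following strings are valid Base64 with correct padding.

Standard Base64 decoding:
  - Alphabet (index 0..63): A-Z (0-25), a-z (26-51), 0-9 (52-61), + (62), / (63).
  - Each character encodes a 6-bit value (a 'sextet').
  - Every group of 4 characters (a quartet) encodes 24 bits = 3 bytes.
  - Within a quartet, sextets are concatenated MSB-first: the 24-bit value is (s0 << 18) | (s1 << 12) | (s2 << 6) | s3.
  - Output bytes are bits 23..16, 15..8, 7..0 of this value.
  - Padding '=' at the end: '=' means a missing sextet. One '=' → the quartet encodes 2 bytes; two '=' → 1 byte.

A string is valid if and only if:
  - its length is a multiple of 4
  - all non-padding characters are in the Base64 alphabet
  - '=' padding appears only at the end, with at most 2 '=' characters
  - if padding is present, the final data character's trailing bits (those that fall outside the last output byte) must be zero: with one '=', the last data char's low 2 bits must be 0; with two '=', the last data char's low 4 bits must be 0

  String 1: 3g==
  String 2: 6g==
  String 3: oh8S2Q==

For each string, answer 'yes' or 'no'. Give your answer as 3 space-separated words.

String 1: '3g==' → valid
String 2: '6g==' → valid
String 3: 'oh8S2Q==' → valid

Answer: yes yes yes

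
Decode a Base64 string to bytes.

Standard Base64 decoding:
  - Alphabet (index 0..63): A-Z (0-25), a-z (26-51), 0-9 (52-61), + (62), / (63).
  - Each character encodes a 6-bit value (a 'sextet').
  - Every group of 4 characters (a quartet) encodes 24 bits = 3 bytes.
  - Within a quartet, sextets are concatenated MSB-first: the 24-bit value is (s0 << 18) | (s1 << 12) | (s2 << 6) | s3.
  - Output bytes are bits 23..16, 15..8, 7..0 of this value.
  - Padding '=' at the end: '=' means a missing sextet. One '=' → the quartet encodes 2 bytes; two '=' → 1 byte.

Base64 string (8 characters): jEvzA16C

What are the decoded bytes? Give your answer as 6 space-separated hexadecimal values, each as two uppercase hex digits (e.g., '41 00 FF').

Answer: 8C 4B F3 03 5E 82

Derivation:
After char 0 ('j'=35): chars_in_quartet=1 acc=0x23 bytes_emitted=0
After char 1 ('E'=4): chars_in_quartet=2 acc=0x8C4 bytes_emitted=0
After char 2 ('v'=47): chars_in_quartet=3 acc=0x2312F bytes_emitted=0
After char 3 ('z'=51): chars_in_quartet=4 acc=0x8C4BF3 -> emit 8C 4B F3, reset; bytes_emitted=3
After char 4 ('A'=0): chars_in_quartet=1 acc=0x0 bytes_emitted=3
After char 5 ('1'=53): chars_in_quartet=2 acc=0x35 bytes_emitted=3
After char 6 ('6'=58): chars_in_quartet=3 acc=0xD7A bytes_emitted=3
After char 7 ('C'=2): chars_in_quartet=4 acc=0x35E82 -> emit 03 5E 82, reset; bytes_emitted=6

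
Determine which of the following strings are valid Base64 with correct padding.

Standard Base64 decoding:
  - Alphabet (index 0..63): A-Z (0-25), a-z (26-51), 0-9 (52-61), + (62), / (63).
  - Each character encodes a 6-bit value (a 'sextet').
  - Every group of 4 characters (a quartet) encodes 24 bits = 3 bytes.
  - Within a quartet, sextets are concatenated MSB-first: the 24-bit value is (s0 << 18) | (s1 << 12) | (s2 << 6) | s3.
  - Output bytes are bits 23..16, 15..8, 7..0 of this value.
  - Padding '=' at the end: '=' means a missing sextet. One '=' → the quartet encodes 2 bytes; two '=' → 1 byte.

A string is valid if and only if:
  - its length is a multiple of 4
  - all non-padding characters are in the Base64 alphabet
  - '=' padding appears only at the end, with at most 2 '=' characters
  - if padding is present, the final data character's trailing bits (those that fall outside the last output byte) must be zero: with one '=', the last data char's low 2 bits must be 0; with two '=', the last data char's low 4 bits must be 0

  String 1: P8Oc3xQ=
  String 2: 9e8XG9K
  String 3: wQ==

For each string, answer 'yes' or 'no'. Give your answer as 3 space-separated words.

String 1: 'P8Oc3xQ=' → valid
String 2: '9e8XG9K' → invalid (len=7 not mult of 4)
String 3: 'wQ==' → valid

Answer: yes no yes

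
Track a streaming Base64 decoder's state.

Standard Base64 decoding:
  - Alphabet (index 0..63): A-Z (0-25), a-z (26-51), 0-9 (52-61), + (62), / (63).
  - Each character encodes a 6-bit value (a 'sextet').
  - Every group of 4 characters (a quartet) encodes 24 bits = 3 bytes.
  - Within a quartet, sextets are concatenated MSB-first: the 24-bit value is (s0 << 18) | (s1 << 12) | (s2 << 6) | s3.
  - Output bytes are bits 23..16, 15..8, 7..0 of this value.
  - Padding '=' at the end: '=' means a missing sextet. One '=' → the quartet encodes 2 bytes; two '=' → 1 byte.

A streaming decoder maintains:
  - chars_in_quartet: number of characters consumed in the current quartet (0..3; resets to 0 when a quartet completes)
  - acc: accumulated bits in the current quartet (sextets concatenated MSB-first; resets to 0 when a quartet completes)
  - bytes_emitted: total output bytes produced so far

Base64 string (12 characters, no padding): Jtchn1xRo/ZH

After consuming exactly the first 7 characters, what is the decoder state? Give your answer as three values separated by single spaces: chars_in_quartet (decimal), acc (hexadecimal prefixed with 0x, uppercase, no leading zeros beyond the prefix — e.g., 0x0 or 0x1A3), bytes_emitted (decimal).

Answer: 3 0x27D71 3

Derivation:
After char 0 ('J'=9): chars_in_quartet=1 acc=0x9 bytes_emitted=0
After char 1 ('t'=45): chars_in_quartet=2 acc=0x26D bytes_emitted=0
After char 2 ('c'=28): chars_in_quartet=3 acc=0x9B5C bytes_emitted=0
After char 3 ('h'=33): chars_in_quartet=4 acc=0x26D721 -> emit 26 D7 21, reset; bytes_emitted=3
After char 4 ('n'=39): chars_in_quartet=1 acc=0x27 bytes_emitted=3
After char 5 ('1'=53): chars_in_quartet=2 acc=0x9F5 bytes_emitted=3
After char 6 ('x'=49): chars_in_quartet=3 acc=0x27D71 bytes_emitted=3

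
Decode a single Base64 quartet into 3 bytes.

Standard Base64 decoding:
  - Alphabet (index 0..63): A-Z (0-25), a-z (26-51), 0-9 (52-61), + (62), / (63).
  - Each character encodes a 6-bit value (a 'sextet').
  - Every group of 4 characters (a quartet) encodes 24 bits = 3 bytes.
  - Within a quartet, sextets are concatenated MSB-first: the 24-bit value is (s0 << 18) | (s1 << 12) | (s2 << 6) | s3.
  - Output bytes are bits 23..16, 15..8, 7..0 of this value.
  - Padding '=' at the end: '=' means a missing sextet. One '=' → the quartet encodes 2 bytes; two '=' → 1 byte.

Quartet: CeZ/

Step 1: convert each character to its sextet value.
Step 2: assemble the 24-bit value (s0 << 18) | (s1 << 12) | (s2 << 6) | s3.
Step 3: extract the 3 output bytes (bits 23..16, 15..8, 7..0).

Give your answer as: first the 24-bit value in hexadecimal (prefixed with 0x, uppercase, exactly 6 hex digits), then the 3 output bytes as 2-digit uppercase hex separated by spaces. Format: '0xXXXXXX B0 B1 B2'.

Sextets: C=2, e=30, Z=25, /=63
24-bit: (2<<18) | (30<<12) | (25<<6) | 63
      = 0x080000 | 0x01E000 | 0x000640 | 0x00003F
      = 0x09E67F
Bytes: (v>>16)&0xFF=09, (v>>8)&0xFF=E6, v&0xFF=7F

Answer: 0x09E67F 09 E6 7F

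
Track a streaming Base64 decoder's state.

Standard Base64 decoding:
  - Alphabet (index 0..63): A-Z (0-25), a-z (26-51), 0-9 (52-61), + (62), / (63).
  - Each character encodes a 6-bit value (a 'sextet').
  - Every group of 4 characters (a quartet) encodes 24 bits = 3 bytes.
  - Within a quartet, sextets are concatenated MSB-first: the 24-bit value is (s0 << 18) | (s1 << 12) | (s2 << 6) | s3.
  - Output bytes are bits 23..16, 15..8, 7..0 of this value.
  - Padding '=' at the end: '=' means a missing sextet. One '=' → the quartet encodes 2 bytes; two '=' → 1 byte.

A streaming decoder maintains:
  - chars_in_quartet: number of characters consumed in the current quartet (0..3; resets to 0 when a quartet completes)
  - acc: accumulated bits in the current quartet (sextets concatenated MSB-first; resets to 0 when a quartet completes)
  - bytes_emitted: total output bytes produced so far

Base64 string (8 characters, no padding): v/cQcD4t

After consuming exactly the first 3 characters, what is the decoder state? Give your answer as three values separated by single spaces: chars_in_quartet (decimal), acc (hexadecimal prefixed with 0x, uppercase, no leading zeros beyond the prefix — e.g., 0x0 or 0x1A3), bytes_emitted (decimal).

After char 0 ('v'=47): chars_in_quartet=1 acc=0x2F bytes_emitted=0
After char 1 ('/'=63): chars_in_quartet=2 acc=0xBFF bytes_emitted=0
After char 2 ('c'=28): chars_in_quartet=3 acc=0x2FFDC bytes_emitted=0

Answer: 3 0x2FFDC 0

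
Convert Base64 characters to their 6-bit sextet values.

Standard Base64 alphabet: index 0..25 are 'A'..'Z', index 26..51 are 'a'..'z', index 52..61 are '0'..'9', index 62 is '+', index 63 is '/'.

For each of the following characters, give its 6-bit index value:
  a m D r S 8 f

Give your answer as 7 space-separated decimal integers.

Answer: 26 38 3 43 18 60 31

Derivation:
'a': a..z range, 26 + ord('a') − ord('a') = 26
'm': a..z range, 26 + ord('m') − ord('a') = 38
'D': A..Z range, ord('D') − ord('A') = 3
'r': a..z range, 26 + ord('r') − ord('a') = 43
'S': A..Z range, ord('S') − ord('A') = 18
'8': 0..9 range, 52 + ord('8') − ord('0') = 60
'f': a..z range, 26 + ord('f') − ord('a') = 31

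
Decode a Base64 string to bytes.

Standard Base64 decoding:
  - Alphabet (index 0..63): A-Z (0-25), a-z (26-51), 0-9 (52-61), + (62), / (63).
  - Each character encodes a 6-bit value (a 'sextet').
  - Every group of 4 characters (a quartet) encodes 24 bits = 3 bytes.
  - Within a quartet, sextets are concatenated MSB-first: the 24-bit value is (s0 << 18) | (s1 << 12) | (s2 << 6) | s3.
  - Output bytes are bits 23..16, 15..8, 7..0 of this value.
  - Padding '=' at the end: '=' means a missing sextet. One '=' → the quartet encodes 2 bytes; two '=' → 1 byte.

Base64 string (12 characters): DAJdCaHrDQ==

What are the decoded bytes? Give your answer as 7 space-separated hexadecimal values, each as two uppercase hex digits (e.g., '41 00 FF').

Answer: 0C 02 5D 09 A1 EB 0D

Derivation:
After char 0 ('D'=3): chars_in_quartet=1 acc=0x3 bytes_emitted=0
After char 1 ('A'=0): chars_in_quartet=2 acc=0xC0 bytes_emitted=0
After char 2 ('J'=9): chars_in_quartet=3 acc=0x3009 bytes_emitted=0
After char 3 ('d'=29): chars_in_quartet=4 acc=0xC025D -> emit 0C 02 5D, reset; bytes_emitted=3
After char 4 ('C'=2): chars_in_quartet=1 acc=0x2 bytes_emitted=3
After char 5 ('a'=26): chars_in_quartet=2 acc=0x9A bytes_emitted=3
After char 6 ('H'=7): chars_in_quartet=3 acc=0x2687 bytes_emitted=3
After char 7 ('r'=43): chars_in_quartet=4 acc=0x9A1EB -> emit 09 A1 EB, reset; bytes_emitted=6
After char 8 ('D'=3): chars_in_quartet=1 acc=0x3 bytes_emitted=6
After char 9 ('Q'=16): chars_in_quartet=2 acc=0xD0 bytes_emitted=6
Padding '==': partial quartet acc=0xD0 -> emit 0D; bytes_emitted=7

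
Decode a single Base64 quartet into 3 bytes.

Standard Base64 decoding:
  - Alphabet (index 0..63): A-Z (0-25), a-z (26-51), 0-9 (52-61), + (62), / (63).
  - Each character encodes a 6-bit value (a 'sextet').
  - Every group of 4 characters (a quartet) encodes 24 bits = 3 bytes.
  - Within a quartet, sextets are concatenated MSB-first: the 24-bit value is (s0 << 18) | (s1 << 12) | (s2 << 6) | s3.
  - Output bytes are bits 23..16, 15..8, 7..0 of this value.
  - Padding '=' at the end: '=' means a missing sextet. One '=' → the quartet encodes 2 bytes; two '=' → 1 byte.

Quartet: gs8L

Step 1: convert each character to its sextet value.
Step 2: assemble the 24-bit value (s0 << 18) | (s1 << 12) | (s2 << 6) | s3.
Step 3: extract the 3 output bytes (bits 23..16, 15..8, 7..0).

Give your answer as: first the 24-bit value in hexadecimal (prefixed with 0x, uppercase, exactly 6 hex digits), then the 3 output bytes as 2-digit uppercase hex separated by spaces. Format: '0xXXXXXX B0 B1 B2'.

Sextets: g=32, s=44, 8=60, L=11
24-bit: (32<<18) | (44<<12) | (60<<6) | 11
      = 0x800000 | 0x02C000 | 0x000F00 | 0x00000B
      = 0x82CF0B
Bytes: (v>>16)&0xFF=82, (v>>8)&0xFF=CF, v&0xFF=0B

Answer: 0x82CF0B 82 CF 0B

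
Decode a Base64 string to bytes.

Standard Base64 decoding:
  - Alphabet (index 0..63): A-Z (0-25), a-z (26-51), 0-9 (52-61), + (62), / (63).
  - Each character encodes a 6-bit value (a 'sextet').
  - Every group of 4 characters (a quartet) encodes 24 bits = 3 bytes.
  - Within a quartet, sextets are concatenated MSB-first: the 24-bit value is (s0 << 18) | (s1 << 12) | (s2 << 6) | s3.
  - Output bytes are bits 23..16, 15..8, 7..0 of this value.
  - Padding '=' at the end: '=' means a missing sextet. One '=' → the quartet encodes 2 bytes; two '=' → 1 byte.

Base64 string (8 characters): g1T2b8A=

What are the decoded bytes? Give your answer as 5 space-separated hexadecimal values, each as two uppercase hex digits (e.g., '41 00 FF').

After char 0 ('g'=32): chars_in_quartet=1 acc=0x20 bytes_emitted=0
After char 1 ('1'=53): chars_in_quartet=2 acc=0x835 bytes_emitted=0
After char 2 ('T'=19): chars_in_quartet=3 acc=0x20D53 bytes_emitted=0
After char 3 ('2'=54): chars_in_quartet=4 acc=0x8354F6 -> emit 83 54 F6, reset; bytes_emitted=3
After char 4 ('b'=27): chars_in_quartet=1 acc=0x1B bytes_emitted=3
After char 5 ('8'=60): chars_in_quartet=2 acc=0x6FC bytes_emitted=3
After char 6 ('A'=0): chars_in_quartet=3 acc=0x1BF00 bytes_emitted=3
Padding '=': partial quartet acc=0x1BF00 -> emit 6F C0; bytes_emitted=5

Answer: 83 54 F6 6F C0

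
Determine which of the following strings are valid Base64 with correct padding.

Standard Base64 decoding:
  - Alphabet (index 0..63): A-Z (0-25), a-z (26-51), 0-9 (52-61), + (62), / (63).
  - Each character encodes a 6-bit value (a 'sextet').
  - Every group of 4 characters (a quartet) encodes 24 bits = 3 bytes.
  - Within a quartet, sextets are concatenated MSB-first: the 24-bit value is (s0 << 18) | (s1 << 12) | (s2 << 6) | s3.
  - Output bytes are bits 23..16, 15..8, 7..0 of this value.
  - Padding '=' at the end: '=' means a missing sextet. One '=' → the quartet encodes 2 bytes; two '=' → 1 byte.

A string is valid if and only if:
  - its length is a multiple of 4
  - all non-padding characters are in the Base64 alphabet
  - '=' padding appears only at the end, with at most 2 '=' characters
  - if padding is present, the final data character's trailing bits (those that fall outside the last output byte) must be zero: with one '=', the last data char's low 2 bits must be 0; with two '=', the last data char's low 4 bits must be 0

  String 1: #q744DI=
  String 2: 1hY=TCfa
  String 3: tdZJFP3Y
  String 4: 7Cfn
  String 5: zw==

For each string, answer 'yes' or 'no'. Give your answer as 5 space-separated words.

Answer: no no yes yes yes

Derivation:
String 1: '#q744DI=' → invalid (bad char(s): ['#'])
String 2: '1hY=TCfa' → invalid (bad char(s): ['=']; '=' in middle)
String 3: 'tdZJFP3Y' → valid
String 4: '7Cfn' → valid
String 5: 'zw==' → valid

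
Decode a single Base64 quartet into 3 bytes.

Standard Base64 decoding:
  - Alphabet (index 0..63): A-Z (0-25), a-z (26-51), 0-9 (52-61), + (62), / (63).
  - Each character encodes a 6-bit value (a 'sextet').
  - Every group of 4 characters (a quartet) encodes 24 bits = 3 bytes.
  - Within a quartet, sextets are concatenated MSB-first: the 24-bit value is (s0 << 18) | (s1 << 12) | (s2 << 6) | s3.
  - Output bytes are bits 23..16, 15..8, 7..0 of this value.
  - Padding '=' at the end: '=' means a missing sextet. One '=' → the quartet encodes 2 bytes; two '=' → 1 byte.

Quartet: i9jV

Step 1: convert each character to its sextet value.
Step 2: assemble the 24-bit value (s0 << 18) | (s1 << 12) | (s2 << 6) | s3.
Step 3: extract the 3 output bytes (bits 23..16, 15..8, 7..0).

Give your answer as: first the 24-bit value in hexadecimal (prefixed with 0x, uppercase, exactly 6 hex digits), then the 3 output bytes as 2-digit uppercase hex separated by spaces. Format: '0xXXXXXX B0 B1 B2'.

Answer: 0x8BD8D5 8B D8 D5

Derivation:
Sextets: i=34, 9=61, j=35, V=21
24-bit: (34<<18) | (61<<12) | (35<<6) | 21
      = 0x880000 | 0x03D000 | 0x0008C0 | 0x000015
      = 0x8BD8D5
Bytes: (v>>16)&0xFF=8B, (v>>8)&0xFF=D8, v&0xFF=D5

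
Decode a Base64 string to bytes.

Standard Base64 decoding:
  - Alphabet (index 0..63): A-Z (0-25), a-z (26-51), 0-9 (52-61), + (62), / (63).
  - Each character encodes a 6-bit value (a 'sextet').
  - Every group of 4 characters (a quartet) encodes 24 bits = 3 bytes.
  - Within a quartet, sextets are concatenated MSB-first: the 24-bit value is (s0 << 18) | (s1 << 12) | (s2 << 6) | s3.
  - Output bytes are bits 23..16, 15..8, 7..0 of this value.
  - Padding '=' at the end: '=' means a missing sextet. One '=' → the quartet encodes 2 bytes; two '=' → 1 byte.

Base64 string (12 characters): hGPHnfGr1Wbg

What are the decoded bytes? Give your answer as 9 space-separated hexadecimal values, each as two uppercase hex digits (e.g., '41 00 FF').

After char 0 ('h'=33): chars_in_quartet=1 acc=0x21 bytes_emitted=0
After char 1 ('G'=6): chars_in_quartet=2 acc=0x846 bytes_emitted=0
After char 2 ('P'=15): chars_in_quartet=3 acc=0x2118F bytes_emitted=0
After char 3 ('H'=7): chars_in_quartet=4 acc=0x8463C7 -> emit 84 63 C7, reset; bytes_emitted=3
After char 4 ('n'=39): chars_in_quartet=1 acc=0x27 bytes_emitted=3
After char 5 ('f'=31): chars_in_quartet=2 acc=0x9DF bytes_emitted=3
After char 6 ('G'=6): chars_in_quartet=3 acc=0x277C6 bytes_emitted=3
After char 7 ('r'=43): chars_in_quartet=4 acc=0x9DF1AB -> emit 9D F1 AB, reset; bytes_emitted=6
After char 8 ('1'=53): chars_in_quartet=1 acc=0x35 bytes_emitted=6
After char 9 ('W'=22): chars_in_quartet=2 acc=0xD56 bytes_emitted=6
After char 10 ('b'=27): chars_in_quartet=3 acc=0x3559B bytes_emitted=6
After char 11 ('g'=32): chars_in_quartet=4 acc=0xD566E0 -> emit D5 66 E0, reset; bytes_emitted=9

Answer: 84 63 C7 9D F1 AB D5 66 E0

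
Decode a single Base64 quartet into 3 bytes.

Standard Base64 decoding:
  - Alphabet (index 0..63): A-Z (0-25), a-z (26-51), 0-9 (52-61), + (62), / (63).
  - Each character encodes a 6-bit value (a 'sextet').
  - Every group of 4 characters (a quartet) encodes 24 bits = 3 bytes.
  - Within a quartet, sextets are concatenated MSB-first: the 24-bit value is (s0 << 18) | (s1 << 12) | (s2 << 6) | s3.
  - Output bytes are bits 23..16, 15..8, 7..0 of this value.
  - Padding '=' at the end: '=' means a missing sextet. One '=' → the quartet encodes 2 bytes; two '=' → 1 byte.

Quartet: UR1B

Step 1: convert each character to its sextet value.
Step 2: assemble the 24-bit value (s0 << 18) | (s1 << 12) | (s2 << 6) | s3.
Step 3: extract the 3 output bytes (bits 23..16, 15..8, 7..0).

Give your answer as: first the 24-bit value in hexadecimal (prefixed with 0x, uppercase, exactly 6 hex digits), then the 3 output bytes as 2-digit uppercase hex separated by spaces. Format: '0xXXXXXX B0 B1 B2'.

Answer: 0x511D41 51 1D 41

Derivation:
Sextets: U=20, R=17, 1=53, B=1
24-bit: (20<<18) | (17<<12) | (53<<6) | 1
      = 0x500000 | 0x011000 | 0x000D40 | 0x000001
      = 0x511D41
Bytes: (v>>16)&0xFF=51, (v>>8)&0xFF=1D, v&0xFF=41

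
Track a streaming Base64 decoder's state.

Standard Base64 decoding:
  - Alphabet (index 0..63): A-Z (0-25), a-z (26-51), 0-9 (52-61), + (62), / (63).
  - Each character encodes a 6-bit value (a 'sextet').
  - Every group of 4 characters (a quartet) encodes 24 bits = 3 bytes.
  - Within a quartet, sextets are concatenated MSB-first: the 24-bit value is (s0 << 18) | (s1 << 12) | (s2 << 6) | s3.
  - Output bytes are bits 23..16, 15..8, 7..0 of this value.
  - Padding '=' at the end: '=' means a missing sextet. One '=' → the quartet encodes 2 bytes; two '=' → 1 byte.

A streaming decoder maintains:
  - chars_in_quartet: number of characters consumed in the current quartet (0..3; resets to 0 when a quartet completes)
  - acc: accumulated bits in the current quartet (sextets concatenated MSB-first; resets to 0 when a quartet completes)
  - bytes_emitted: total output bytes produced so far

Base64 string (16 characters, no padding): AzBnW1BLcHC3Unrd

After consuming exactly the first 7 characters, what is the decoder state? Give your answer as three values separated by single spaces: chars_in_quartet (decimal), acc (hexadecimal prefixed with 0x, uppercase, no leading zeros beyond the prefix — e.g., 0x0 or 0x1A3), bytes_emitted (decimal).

Answer: 3 0x16D41 3

Derivation:
After char 0 ('A'=0): chars_in_quartet=1 acc=0x0 bytes_emitted=0
After char 1 ('z'=51): chars_in_quartet=2 acc=0x33 bytes_emitted=0
After char 2 ('B'=1): chars_in_quartet=3 acc=0xCC1 bytes_emitted=0
After char 3 ('n'=39): chars_in_quartet=4 acc=0x33067 -> emit 03 30 67, reset; bytes_emitted=3
After char 4 ('W'=22): chars_in_quartet=1 acc=0x16 bytes_emitted=3
After char 5 ('1'=53): chars_in_quartet=2 acc=0x5B5 bytes_emitted=3
After char 6 ('B'=1): chars_in_quartet=3 acc=0x16D41 bytes_emitted=3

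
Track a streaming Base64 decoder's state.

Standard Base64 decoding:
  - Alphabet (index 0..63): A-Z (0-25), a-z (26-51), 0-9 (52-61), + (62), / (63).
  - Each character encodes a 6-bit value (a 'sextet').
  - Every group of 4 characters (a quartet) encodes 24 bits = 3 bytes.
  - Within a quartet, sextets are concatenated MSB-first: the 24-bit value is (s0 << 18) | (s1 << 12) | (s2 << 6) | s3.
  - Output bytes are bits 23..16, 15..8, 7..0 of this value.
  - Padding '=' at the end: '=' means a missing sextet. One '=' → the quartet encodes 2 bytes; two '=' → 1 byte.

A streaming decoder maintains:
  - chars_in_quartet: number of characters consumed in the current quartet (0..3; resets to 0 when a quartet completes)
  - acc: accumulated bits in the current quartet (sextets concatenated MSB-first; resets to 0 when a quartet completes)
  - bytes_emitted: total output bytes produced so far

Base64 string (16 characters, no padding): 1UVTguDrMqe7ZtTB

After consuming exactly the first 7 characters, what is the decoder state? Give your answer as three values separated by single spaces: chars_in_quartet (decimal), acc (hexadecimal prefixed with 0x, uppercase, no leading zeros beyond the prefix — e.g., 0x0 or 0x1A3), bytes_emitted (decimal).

Answer: 3 0x20B83 3

Derivation:
After char 0 ('1'=53): chars_in_quartet=1 acc=0x35 bytes_emitted=0
After char 1 ('U'=20): chars_in_quartet=2 acc=0xD54 bytes_emitted=0
After char 2 ('V'=21): chars_in_quartet=3 acc=0x35515 bytes_emitted=0
After char 3 ('T'=19): chars_in_quartet=4 acc=0xD54553 -> emit D5 45 53, reset; bytes_emitted=3
After char 4 ('g'=32): chars_in_quartet=1 acc=0x20 bytes_emitted=3
After char 5 ('u'=46): chars_in_quartet=2 acc=0x82E bytes_emitted=3
After char 6 ('D'=3): chars_in_quartet=3 acc=0x20B83 bytes_emitted=3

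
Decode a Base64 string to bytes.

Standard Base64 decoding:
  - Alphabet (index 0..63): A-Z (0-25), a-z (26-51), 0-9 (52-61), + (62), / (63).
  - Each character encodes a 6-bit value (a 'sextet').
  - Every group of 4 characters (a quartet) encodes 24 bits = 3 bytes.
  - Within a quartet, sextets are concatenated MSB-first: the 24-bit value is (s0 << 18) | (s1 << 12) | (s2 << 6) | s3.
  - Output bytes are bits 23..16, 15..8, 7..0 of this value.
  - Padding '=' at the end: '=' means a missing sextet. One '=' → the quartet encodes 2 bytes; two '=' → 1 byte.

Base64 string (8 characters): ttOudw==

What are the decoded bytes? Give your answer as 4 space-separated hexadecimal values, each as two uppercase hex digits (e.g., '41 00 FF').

After char 0 ('t'=45): chars_in_quartet=1 acc=0x2D bytes_emitted=0
After char 1 ('t'=45): chars_in_quartet=2 acc=0xB6D bytes_emitted=0
After char 2 ('O'=14): chars_in_quartet=3 acc=0x2DB4E bytes_emitted=0
After char 3 ('u'=46): chars_in_quartet=4 acc=0xB6D3AE -> emit B6 D3 AE, reset; bytes_emitted=3
After char 4 ('d'=29): chars_in_quartet=1 acc=0x1D bytes_emitted=3
After char 5 ('w'=48): chars_in_quartet=2 acc=0x770 bytes_emitted=3
Padding '==': partial quartet acc=0x770 -> emit 77; bytes_emitted=4

Answer: B6 D3 AE 77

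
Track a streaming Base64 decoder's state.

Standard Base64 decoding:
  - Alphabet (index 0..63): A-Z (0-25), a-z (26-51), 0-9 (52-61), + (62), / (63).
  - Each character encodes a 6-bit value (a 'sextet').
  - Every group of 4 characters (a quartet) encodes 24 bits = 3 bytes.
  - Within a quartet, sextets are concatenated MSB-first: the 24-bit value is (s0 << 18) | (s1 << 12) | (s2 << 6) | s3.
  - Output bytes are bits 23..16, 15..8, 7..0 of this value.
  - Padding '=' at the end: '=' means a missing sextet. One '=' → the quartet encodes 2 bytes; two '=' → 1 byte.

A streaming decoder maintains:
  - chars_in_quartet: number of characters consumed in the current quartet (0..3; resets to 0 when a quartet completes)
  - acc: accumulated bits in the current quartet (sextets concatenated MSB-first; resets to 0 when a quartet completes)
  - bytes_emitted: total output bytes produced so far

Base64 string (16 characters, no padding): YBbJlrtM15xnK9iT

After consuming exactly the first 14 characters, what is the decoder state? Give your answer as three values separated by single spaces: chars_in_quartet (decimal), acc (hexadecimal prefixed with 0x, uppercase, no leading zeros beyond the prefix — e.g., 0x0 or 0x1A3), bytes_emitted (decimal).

After char 0 ('Y'=24): chars_in_quartet=1 acc=0x18 bytes_emitted=0
After char 1 ('B'=1): chars_in_quartet=2 acc=0x601 bytes_emitted=0
After char 2 ('b'=27): chars_in_quartet=3 acc=0x1805B bytes_emitted=0
After char 3 ('J'=9): chars_in_quartet=4 acc=0x6016C9 -> emit 60 16 C9, reset; bytes_emitted=3
After char 4 ('l'=37): chars_in_quartet=1 acc=0x25 bytes_emitted=3
After char 5 ('r'=43): chars_in_quartet=2 acc=0x96B bytes_emitted=3
After char 6 ('t'=45): chars_in_quartet=3 acc=0x25AED bytes_emitted=3
After char 7 ('M'=12): chars_in_quartet=4 acc=0x96BB4C -> emit 96 BB 4C, reset; bytes_emitted=6
After char 8 ('1'=53): chars_in_quartet=1 acc=0x35 bytes_emitted=6
After char 9 ('5'=57): chars_in_quartet=2 acc=0xD79 bytes_emitted=6
After char 10 ('x'=49): chars_in_quartet=3 acc=0x35E71 bytes_emitted=6
After char 11 ('n'=39): chars_in_quartet=4 acc=0xD79C67 -> emit D7 9C 67, reset; bytes_emitted=9
After char 12 ('K'=10): chars_in_quartet=1 acc=0xA bytes_emitted=9
After char 13 ('9'=61): chars_in_quartet=2 acc=0x2BD bytes_emitted=9

Answer: 2 0x2BD 9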